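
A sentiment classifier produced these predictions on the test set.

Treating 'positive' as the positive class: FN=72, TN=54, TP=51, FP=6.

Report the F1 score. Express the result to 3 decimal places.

Precision = TP/(TP+FP) = 51/57 = 0.8947
Recall = TP/(TP+FN) = 51/123 = 0.4146
F1 = 2·TP/(2·TP+FP+FN) = 102/180 = 0.567

0.567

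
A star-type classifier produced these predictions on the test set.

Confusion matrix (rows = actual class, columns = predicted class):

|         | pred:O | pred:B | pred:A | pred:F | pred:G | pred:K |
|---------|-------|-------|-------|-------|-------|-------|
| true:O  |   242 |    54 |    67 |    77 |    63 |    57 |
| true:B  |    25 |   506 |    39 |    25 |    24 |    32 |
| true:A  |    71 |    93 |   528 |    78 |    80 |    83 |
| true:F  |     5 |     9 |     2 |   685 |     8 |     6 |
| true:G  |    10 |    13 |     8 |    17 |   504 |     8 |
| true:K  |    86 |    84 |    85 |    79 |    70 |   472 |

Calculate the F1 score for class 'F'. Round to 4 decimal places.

0.8174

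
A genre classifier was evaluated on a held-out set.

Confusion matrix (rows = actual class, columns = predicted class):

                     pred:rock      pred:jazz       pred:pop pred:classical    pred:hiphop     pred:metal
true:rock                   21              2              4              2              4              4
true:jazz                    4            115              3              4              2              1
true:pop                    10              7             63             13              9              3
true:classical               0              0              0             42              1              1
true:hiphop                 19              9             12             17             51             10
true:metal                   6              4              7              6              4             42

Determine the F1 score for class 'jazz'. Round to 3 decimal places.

Take TP from the diagonal, FP from the rest of the 'jazz' prediction marginal, FN from the rest of the 'jazz' actual marginal.
F1 score = 2·TP/(2·TP+FP+FN).
jazz: TP=115, FP=2+7+0+9+4=22, FN=4+3+4+2+1=14 → 230/266 = 0.8647

0.865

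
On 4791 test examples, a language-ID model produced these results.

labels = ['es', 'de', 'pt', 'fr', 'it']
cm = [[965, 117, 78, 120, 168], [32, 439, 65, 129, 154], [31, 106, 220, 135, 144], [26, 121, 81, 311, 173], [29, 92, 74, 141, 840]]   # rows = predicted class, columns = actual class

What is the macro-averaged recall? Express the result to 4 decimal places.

0.5515

Per-class recall (TP/(TP+FN)):
  es: TP=965, FN=32+31+26+29=118 → 965/1083 = 0.89104
  de: TP=439, FN=117+106+121+92=436 → 439/875 = 0.50171
  pt: TP=220, FN=78+65+81+74=298 → 220/518 = 0.42471
  fr: TP=311, FN=120+129+135+141=525 → 311/836 = 0.37201
  it: TP=840, FN=168+154+144+173=639 → 840/1479 = 0.56795
Macro-recall = mean = (0.89104 + 0.50171 + 0.42471 + 0.37201 + 0.56795) / 5 = 0.5515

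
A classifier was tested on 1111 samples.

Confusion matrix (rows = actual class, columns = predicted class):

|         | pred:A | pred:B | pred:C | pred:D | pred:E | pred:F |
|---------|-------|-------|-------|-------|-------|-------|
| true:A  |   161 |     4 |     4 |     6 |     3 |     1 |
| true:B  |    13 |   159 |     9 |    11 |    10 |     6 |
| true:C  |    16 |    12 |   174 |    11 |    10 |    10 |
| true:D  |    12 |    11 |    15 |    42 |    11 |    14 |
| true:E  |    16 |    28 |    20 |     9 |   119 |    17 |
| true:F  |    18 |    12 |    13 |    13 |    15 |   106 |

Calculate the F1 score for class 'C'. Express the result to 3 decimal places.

0.744

Treat 'C' as positive and all other classes as negative.
F1 score = 2·TP/(2·TP+FP+FN).
C: TP=174, FP=4+9+15+20+13=61, FN=16+12+11+10+10=59 → 348/468 = 0.7436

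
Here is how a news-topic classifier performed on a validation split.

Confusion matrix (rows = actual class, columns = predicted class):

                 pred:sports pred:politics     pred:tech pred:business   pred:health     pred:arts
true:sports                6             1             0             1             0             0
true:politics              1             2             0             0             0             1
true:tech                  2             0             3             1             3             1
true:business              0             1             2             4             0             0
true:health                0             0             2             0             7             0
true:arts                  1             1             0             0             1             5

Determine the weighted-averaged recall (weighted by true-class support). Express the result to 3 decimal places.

Per-class recall (TP/(TP+FN)):
  sports: TP=6, FN=1+0+1+0+0=2 → 6/8 = 0.7500
  politics: TP=2, FN=1+0+0+0+1=2 → 2/4 = 0.5000
  tech: TP=3, FN=2+0+1+3+1=7 → 3/10 = 0.3000
  business: TP=4, FN=0+1+2+0+0=3 → 4/7 = 0.5714
  health: TP=7, FN=0+0+2+0+0=2 → 7/9 = 0.7778
  arts: TP=5, FN=1+1+0+0+1=3 → 5/8 = 0.6250
Weighted-recall = Σ (supportᵢ/N)·recallᵢ with N=46: (8/46)·0.7500 + (4/46)·0.5000 + (10/46)·0.3000 + (7/46)·0.5714 + (9/46)·0.7778 + (8/46)·0.6250 = 0.587

0.587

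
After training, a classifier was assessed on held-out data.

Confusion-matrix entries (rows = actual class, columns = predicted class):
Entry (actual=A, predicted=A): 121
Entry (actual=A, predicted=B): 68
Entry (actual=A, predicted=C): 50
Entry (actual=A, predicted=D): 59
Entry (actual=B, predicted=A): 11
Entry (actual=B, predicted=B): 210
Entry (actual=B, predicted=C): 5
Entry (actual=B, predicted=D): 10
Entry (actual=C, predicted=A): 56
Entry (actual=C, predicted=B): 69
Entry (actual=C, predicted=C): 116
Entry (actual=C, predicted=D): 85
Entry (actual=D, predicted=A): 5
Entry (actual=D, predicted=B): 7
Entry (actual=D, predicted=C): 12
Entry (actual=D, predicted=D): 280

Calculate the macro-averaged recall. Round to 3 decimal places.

0.643

Per-class recall (TP/(TP+FN)):
  A: TP=121, FN=68+50+59=177 → 121/298 = 0.4060
  B: TP=210, FN=11+5+10=26 → 210/236 = 0.8898
  C: TP=116, FN=56+69+85=210 → 116/326 = 0.3558
  D: TP=280, FN=5+7+12=24 → 280/304 = 0.9211
Macro-recall = mean = (0.4060 + 0.8898 + 0.3558 + 0.9211) / 4 = 0.643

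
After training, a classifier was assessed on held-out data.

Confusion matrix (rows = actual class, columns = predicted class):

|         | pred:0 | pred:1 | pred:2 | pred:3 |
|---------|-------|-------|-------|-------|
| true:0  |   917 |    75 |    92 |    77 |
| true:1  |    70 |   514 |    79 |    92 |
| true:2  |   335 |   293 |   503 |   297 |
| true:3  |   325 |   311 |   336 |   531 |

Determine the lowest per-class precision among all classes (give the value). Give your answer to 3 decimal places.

Per-class precision (TP/(TP+FP)):
  0: TP=917, FP=70+335+325=730 → 917/1647 = 0.5568
  1: TP=514, FP=75+293+311=679 → 514/1193 = 0.4308
  2: TP=503, FP=92+79+336=507 → 503/1010 = 0.4980
  3: TP=531, FP=77+92+297=466 → 531/997 = 0.5326
Lowest is class '1' with precision = 0.431.

0.431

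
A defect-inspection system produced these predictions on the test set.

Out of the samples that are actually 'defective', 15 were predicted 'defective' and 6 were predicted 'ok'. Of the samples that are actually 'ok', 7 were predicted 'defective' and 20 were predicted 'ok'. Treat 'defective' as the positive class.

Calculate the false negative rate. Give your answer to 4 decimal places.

FNR = FN/(FN+TP) = 6/(6+15) = 0.2857

0.2857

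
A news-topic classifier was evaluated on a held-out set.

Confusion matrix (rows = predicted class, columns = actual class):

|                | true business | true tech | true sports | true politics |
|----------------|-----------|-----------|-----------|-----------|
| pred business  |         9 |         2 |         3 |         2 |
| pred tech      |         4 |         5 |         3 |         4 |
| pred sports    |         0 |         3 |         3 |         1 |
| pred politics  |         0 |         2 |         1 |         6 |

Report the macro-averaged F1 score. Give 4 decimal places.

0.4691

Per-class F1 score (2·TP/(2·TP+FP+FN)):
  business: TP=9, FP=2+3+2=7, FN=4+0+0=4 → 18/29 = 0.62069
  tech: TP=5, FP=4+3+4=11, FN=2+3+2=7 → 10/28 = 0.35714
  sports: TP=3, FP=0+3+1=4, FN=3+3+1=7 → 6/17 = 0.35294
  politics: TP=6, FP=0+2+1=3, FN=2+4+1=7 → 12/22 = 0.54545
Macro-F1 score = mean = (0.62069 + 0.35714 + 0.35294 + 0.54545) / 4 = 0.4691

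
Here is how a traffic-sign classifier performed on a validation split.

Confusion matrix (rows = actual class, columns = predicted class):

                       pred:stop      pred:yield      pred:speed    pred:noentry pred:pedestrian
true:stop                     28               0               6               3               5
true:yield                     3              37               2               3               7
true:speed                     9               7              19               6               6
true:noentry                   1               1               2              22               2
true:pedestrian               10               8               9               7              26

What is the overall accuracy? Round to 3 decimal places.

0.576

Accuracy = trace / total = (28+37+19+22+26=132) / 229 = 132/229 = 0.576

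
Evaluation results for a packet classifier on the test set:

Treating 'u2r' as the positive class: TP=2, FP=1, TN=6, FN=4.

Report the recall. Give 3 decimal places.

0.333

Recall = TP/(TP+FN) = 2/(2+4) = 2/6 = 0.333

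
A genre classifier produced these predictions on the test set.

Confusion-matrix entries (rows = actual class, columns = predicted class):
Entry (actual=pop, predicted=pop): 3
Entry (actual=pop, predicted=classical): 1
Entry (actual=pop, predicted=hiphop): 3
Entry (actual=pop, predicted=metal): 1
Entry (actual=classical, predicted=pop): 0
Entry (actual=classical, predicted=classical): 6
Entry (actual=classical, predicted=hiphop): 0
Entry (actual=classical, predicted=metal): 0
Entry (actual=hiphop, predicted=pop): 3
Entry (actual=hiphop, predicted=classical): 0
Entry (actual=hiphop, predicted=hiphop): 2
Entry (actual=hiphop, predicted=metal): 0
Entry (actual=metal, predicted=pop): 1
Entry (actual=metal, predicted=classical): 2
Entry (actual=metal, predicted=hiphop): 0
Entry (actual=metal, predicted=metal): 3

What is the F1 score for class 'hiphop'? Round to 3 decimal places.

0.400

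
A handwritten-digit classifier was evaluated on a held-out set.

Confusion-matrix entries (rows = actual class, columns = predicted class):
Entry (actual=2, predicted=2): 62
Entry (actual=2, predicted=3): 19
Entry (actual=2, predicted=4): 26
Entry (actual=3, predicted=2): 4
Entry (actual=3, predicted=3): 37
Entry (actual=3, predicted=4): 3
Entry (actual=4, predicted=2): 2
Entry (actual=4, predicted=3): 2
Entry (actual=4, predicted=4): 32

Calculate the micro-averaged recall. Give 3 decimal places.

Micro-averaging pools counts across classes: ΣTP=131, ΣFP=56, ΣFN=56.
Micro-recall = TP/(TP+FN) on pooled counts = 0.701 (equals overall accuracy in single-label multiclass).

0.701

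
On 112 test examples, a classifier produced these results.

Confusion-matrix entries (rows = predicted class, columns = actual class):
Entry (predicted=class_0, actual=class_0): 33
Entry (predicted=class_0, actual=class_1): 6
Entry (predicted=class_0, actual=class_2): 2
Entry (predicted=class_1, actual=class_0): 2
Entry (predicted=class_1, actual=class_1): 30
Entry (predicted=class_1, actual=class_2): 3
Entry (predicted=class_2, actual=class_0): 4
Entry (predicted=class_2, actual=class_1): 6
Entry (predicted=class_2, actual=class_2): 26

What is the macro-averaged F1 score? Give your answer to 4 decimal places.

Per-class F1 score (2·TP/(2·TP+FP+FN)):
  class_0: TP=33, FP=6+2=8, FN=2+4=6 → 66/80 = 0.82500
  class_1: TP=30, FP=2+3=5, FN=6+6=12 → 60/77 = 0.77922
  class_2: TP=26, FP=4+6=10, FN=2+3=5 → 52/67 = 0.77612
Macro-F1 score = mean = (0.82500 + 0.77922 + 0.77612) / 3 = 0.7934

0.7934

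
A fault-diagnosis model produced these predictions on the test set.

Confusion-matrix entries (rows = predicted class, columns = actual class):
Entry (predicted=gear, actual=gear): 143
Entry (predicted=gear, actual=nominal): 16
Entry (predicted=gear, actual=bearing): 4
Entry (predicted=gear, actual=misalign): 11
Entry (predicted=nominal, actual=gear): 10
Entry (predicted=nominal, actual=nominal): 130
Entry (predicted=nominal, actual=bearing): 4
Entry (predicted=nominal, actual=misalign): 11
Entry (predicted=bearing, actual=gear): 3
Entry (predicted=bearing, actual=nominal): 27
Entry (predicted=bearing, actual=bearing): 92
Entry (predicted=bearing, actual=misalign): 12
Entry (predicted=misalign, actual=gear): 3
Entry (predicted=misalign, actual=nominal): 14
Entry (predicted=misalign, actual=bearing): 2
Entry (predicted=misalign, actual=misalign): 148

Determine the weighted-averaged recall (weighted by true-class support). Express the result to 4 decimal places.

Per-class recall (TP/(TP+FN)):
  gear: TP=143, FN=10+3+3=16 → 143/159 = 0.89937
  nominal: TP=130, FN=16+27+14=57 → 130/187 = 0.69519
  bearing: TP=92, FN=4+4+2=10 → 92/102 = 0.90196
  misalign: TP=148, FN=11+11+12=34 → 148/182 = 0.81319
Weighted-recall = Σ (supportᵢ/N)·recallᵢ with N=630: (159/630)·0.89937 + (187/630)·0.69519 + (102/630)·0.90196 + (182/630)·0.81319 = 0.8143

0.8143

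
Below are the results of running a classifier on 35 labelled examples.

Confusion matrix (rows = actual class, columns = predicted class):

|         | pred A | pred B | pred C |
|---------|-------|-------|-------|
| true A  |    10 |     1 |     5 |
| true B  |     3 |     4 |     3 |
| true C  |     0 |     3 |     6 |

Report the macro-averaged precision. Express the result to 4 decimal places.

0.5659

Per-class precision (TP/(TP+FP)):
  A: TP=10, FP=3+0=3 → 10/13 = 0.76923
  B: TP=4, FP=1+3=4 → 4/8 = 0.50000
  C: TP=6, FP=5+3=8 → 6/14 = 0.42857
Macro-precision = mean = (0.76923 + 0.50000 + 0.42857) / 3 = 0.5659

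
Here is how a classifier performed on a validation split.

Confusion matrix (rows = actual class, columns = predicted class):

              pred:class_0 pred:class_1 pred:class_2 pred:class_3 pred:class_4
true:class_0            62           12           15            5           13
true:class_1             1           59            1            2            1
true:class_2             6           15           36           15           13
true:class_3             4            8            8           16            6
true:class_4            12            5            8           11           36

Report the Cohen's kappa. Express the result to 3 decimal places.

Observed agreement pₒ = trace/N = 209/370 = 0.5649
Expected agreement pₑ = Σ (rowᵢ·colᵢ)/N² = (107·85 + 64·99 + 85·68 + 42·49 + 72·69)/370² = 0.2063
κ = (pₒ − pₑ)/(1 − pₑ) = (0.5649 − 0.2063)/(1 − 0.2063) = 0.452

0.452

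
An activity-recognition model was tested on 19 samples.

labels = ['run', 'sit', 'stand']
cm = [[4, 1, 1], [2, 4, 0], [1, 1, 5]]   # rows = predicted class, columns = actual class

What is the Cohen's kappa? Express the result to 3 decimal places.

Observed agreement pₒ = trace/N = 13/19 = 0.6842
Expected agreement pₑ = Σ (rowᵢ·colᵢ)/N² = (7·6 + 6·6 + 6·7)/19² = 0.3324
κ = (pₒ − pₑ)/(1 − pₑ) = (0.6842 − 0.3324)/(1 − 0.3324) = 0.527

0.527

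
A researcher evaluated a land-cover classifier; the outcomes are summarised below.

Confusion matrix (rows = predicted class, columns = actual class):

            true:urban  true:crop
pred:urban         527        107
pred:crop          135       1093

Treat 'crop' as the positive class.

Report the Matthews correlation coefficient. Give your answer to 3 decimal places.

0.714

MCC = (TP·TN − FP·FN) / √((TP+FP)(TP+FN)(TN+FP)(TN+FN))
Numerator = 1093·527 − 135·107 = 561566
Denominator = √(1228·1200·662·634) = √618481708800 = 786436.0806
MCC = 561566 / 786436.0806 = 0.714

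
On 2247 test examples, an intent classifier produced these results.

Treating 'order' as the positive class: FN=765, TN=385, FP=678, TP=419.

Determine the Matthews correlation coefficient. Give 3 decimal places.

-0.284

MCC = (TP·TN − FP·FN) / √((TP+FP)(TP+FN)(TN+FP)(TN+FN))
Numerator = 419·385 − 678·765 = -357355
Denominator = √(1097·1184·1063·1150) = √1587776737600 = 1260070.1320
MCC = -357355 / 1260070.1320 = -0.284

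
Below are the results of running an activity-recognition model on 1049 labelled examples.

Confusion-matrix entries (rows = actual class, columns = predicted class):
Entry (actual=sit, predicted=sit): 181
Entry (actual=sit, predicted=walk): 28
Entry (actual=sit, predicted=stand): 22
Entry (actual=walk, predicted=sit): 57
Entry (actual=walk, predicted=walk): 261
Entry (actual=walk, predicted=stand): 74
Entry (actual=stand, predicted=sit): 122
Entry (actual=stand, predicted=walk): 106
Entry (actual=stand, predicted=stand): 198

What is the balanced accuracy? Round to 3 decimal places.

0.638

Balanced accuracy = mean of per-class recall.
  sit: recall = 181/231 = 0.7835
  walk: recall = 261/392 = 0.6658
  stand: recall = 198/426 = 0.4648
Mean = (0.7835 + 0.6658 + 0.4648) / 3 = 0.638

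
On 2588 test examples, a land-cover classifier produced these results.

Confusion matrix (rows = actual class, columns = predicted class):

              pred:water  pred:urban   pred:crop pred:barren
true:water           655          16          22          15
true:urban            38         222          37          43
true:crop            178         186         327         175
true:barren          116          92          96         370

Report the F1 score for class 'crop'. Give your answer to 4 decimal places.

0.4852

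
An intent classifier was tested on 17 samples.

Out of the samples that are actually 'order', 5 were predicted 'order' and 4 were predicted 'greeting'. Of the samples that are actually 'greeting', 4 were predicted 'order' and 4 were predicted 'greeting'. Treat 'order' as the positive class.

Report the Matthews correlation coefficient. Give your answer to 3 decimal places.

MCC = (TP·TN − FP·FN) / √((TP+FP)(TP+FN)(TN+FP)(TN+FN))
Numerator = 5·4 − 4·4 = 4
Denominator = √(9·9·8·8) = √5184 = 72.0000
MCC = 4 / 72.0000 = 0.056

0.056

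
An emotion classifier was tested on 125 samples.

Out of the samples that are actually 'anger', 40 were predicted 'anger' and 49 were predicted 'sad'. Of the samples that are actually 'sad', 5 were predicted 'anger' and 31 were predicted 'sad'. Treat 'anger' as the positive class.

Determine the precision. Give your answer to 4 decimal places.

0.8889

Precision = TP/(TP+FP) = 40/(40+5) = 40/45 = 0.8889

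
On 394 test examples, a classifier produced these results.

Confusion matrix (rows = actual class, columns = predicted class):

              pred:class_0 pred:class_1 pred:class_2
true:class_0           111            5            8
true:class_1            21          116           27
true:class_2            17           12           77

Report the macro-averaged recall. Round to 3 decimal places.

Per-class recall (TP/(TP+FN)):
  class_0: TP=111, FN=5+8=13 → 111/124 = 0.8952
  class_1: TP=116, FN=21+27=48 → 116/164 = 0.7073
  class_2: TP=77, FN=17+12=29 → 77/106 = 0.7264
Macro-recall = mean = (0.8952 + 0.7073 + 0.7264) / 3 = 0.776

0.776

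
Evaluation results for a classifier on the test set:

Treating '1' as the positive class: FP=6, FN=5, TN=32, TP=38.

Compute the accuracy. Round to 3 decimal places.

Accuracy = (TP+TN)/N = (38+32)/81 = 0.864

0.864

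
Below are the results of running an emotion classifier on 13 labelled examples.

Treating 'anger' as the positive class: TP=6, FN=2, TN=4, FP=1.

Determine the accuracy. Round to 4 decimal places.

0.7692

Accuracy = (TP+TN)/N = (6+4)/13 = 0.7692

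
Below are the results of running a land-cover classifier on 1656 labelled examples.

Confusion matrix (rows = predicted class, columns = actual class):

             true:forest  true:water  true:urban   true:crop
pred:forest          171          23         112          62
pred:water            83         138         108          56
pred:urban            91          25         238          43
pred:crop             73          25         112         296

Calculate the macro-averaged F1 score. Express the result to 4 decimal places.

0.5013

Per-class F1 score (2·TP/(2·TP+FP+FN)):
  forest: TP=171, FP=23+112+62=197, FN=83+91+73=247 → 342/786 = 0.43511
  water: TP=138, FP=83+108+56=247, FN=23+25+25=73 → 276/596 = 0.46309
  urban: TP=238, FP=91+25+43=159, FN=112+108+112=332 → 476/967 = 0.49224
  crop: TP=296, FP=73+25+112=210, FN=62+56+43=161 → 592/963 = 0.61475
Macro-F1 score = mean = (0.43511 + 0.46309 + 0.49224 + 0.61475) / 4 = 0.5013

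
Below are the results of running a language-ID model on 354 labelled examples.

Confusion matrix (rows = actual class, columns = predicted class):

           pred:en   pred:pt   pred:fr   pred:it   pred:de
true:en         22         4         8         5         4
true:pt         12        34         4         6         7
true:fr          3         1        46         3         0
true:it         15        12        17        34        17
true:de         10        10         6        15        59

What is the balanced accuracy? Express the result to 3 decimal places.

Balanced accuracy = mean of per-class recall.
  en: recall = 22/43 = 0.5116
  pt: recall = 34/63 = 0.5397
  fr: recall = 46/53 = 0.8679
  it: recall = 34/95 = 0.3579
  de: recall = 59/100 = 0.5900
Mean = (0.5116 + 0.5397 + 0.8679 + 0.3579 + 0.5900) / 5 = 0.573

0.573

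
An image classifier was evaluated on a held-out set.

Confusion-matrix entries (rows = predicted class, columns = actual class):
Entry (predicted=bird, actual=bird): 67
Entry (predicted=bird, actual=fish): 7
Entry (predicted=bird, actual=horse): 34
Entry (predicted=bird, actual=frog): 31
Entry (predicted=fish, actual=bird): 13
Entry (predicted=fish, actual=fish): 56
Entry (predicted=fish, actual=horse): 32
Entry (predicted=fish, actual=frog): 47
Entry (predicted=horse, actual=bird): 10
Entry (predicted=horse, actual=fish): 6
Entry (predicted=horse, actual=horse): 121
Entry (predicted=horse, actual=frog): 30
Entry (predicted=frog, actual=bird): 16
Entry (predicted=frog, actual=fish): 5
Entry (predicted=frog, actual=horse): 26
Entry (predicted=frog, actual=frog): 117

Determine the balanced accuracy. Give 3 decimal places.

0.619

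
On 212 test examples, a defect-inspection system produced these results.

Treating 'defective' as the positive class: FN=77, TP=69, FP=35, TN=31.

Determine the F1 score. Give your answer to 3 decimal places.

0.552

Precision = TP/(TP+FP) = 69/104 = 0.6635
Recall = TP/(TP+FN) = 69/146 = 0.4726
F1 = 2·TP/(2·TP+FP+FN) = 138/250 = 0.552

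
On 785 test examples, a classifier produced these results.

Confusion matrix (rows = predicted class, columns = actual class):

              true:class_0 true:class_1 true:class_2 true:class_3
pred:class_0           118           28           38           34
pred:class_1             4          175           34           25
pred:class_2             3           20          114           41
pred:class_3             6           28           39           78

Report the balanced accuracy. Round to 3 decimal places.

0.636

Balanced accuracy = mean of per-class recall.
  class_0: recall = 118/131 = 0.9008
  class_1: recall = 175/251 = 0.6972
  class_2: recall = 114/225 = 0.5067
  class_3: recall = 78/178 = 0.4382
Mean = (0.9008 + 0.6972 + 0.5067 + 0.4382) / 4 = 0.636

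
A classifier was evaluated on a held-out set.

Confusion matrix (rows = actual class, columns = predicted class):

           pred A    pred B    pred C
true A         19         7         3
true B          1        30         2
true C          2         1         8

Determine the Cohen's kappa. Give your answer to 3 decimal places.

0.645

Observed agreement pₒ = trace/N = 57/73 = 0.7808
Expected agreement pₑ = Σ (rowᵢ·colᵢ)/N² = (29·22 + 33·38 + 11·13)/73² = 0.3819
κ = (pₒ − pₑ)/(1 − pₑ) = (0.7808 − 0.3819)/(1 − 0.3819) = 0.645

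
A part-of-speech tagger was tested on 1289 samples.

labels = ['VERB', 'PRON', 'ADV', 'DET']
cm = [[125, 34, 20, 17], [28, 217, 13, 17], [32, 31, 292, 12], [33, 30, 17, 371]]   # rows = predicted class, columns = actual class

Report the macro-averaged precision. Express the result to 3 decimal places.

0.761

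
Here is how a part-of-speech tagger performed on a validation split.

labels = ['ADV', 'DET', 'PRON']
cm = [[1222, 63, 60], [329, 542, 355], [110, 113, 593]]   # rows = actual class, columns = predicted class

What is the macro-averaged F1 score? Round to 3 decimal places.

0.674

Per-class F1 score (2·TP/(2·TP+FP+FN)):
  ADV: TP=1222, FP=329+110=439, FN=63+60=123 → 2444/3006 = 0.8130
  DET: TP=542, FP=63+113=176, FN=329+355=684 → 1084/1944 = 0.5576
  PRON: TP=593, FP=60+355=415, FN=110+113=223 → 1186/1824 = 0.6502
Macro-F1 score = mean = (0.8130 + 0.5576 + 0.6502) / 3 = 0.674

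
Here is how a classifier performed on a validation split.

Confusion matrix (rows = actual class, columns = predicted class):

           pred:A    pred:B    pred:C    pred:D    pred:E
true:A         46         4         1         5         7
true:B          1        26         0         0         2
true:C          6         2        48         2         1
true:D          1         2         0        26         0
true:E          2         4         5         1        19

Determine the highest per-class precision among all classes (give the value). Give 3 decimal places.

0.889

Per-class precision (TP/(TP+FP)):
  A: TP=46, FP=1+6+1+2=10 → 46/56 = 0.8214
  B: TP=26, FP=4+2+2+4=12 → 26/38 = 0.6842
  C: TP=48, FP=1+0+0+5=6 → 48/54 = 0.8889
  D: TP=26, FP=5+0+2+1=8 → 26/34 = 0.7647
  E: TP=19, FP=7+2+1+0=10 → 19/29 = 0.6552
Highest is class 'C' with precision = 0.889.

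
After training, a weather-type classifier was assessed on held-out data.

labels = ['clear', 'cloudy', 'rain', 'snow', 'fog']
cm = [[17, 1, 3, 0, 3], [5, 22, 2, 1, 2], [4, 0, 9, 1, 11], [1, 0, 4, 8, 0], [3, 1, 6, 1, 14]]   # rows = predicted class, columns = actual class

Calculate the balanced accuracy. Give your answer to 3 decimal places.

Balanced accuracy = mean of per-class recall.
  clear: recall = 17/30 = 0.5667
  cloudy: recall = 22/24 = 0.9167
  rain: recall = 9/24 = 0.3750
  snow: recall = 8/11 = 0.7273
  fog: recall = 14/30 = 0.4667
Mean = (0.5667 + 0.9167 + 0.3750 + 0.7273 + 0.4667) / 5 = 0.610

0.610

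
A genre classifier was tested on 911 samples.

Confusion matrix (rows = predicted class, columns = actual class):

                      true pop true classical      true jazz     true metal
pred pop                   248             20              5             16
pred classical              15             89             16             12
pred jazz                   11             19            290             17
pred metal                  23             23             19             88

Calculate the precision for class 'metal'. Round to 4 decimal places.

precision = TP/(TP+FP).
metal: TP=88, FP=23+23+19=65 → 88/153 = 0.57516

0.5752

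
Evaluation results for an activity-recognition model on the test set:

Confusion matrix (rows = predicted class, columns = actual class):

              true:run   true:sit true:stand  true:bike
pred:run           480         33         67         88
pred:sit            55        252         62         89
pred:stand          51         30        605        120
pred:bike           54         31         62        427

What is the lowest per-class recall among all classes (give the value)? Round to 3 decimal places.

Per-class recall (TP/(TP+FN)):
  run: TP=480, FN=55+51+54=160 → 480/640 = 0.7500
  sit: TP=252, FN=33+30+31=94 → 252/346 = 0.7283
  stand: TP=605, FN=67+62+62=191 → 605/796 = 0.7601
  bike: TP=427, FN=88+89+120=297 → 427/724 = 0.5898
Lowest is class 'bike' with recall = 0.590.

0.590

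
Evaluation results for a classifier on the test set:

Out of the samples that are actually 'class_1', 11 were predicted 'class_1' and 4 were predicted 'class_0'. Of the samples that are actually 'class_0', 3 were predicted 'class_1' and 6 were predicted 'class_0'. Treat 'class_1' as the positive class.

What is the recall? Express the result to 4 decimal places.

0.7333

Recall = TP/(TP+FN) = 11/(11+4) = 11/15 = 0.7333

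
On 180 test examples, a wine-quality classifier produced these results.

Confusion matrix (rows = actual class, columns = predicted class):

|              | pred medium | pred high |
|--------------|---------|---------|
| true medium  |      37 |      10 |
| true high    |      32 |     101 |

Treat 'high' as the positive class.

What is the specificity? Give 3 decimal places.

Specificity = TN/(TN+FP) = 37/(37+10) = 0.787

0.787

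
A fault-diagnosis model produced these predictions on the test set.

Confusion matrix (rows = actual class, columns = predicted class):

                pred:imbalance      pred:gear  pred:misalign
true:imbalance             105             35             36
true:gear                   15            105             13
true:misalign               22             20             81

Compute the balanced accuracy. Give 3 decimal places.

0.682

Balanced accuracy = mean of per-class recall.
  imbalance: recall = 105/176 = 0.5966
  gear: recall = 105/133 = 0.7895
  misalign: recall = 81/123 = 0.6585
Mean = (0.5966 + 0.7895 + 0.6585) / 3 = 0.682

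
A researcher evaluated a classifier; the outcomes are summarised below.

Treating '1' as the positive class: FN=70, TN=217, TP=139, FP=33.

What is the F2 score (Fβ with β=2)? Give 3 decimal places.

Fβ = (1+β²)·TP / ((1+β²)·TP + β²·FN + FP), with β²=4
= 5·139 / (5·139 + 4·70 + 33) = 0.689

0.689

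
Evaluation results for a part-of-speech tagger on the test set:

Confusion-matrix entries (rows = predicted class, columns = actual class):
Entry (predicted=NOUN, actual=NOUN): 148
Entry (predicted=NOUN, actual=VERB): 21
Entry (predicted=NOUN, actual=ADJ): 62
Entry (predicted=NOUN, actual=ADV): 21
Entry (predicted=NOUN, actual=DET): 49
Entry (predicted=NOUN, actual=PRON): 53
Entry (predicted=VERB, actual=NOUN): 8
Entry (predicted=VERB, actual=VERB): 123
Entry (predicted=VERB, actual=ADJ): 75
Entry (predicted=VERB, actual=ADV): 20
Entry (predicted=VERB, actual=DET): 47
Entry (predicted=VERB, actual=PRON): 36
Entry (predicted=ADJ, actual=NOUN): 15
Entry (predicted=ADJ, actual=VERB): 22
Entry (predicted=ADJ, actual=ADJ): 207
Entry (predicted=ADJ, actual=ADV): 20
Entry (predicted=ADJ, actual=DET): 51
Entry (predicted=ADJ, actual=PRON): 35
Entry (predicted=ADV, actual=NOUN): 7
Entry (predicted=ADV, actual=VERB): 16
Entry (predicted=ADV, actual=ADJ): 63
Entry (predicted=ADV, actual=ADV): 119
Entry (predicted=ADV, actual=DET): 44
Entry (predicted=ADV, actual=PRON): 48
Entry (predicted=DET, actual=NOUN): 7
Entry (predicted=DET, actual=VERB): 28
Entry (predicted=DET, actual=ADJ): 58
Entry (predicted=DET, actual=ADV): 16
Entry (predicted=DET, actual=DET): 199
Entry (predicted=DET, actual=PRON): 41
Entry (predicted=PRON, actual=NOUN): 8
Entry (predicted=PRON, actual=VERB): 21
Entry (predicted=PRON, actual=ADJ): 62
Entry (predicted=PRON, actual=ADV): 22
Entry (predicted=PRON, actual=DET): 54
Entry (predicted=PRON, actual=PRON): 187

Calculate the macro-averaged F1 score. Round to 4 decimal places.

0.4881

Per-class F1 score (2·TP/(2·TP+FP+FN)):
  NOUN: TP=148, FP=21+62+21+49+53=206, FN=8+15+7+7+8=45 → 296/547 = 0.54113
  VERB: TP=123, FP=8+75+20+47+36=186, FN=21+22+16+28+21=108 → 246/540 = 0.45556
  ADJ: TP=207, FP=15+22+20+51+35=143, FN=62+75+63+58+62=320 → 414/877 = 0.47206
  ADV: TP=119, FP=7+16+63+44+48=178, FN=21+20+20+16+22=99 → 238/515 = 0.46214
  DET: TP=199, FP=7+28+58+16+41=150, FN=49+47+51+44+54=245 → 398/793 = 0.50189
  PRON: TP=187, FP=8+21+62+22+54=167, FN=53+36+35+48+41=213 → 374/754 = 0.49602
Macro-F1 score = mean = (0.54113 + 0.45556 + 0.47206 + 0.46214 + 0.50189 + 0.49602) / 6 = 0.4881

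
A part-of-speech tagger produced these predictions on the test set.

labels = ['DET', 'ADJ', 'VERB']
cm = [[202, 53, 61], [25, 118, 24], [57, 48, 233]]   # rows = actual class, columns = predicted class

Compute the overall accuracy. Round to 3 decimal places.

0.674

Accuracy = trace / total = (202+118+233=553) / 821 = 553/821 = 0.674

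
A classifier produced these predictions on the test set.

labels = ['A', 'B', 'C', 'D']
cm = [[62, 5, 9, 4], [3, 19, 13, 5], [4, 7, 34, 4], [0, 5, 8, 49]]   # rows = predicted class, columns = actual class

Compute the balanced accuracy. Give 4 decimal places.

Balanced accuracy = mean of per-class recall.
  A: recall = 62/69 = 0.89855
  B: recall = 19/36 = 0.52778
  C: recall = 34/64 = 0.53125
  D: recall = 49/62 = 0.79032
Mean = (0.89855 + 0.52778 + 0.53125 + 0.79032) / 4 = 0.6870

0.6870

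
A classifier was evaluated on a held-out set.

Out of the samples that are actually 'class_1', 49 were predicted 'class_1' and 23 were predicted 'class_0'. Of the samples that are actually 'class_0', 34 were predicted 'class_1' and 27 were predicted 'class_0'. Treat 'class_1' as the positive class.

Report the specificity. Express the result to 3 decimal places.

0.443

Specificity = TN/(TN+FP) = 27/(27+34) = 0.443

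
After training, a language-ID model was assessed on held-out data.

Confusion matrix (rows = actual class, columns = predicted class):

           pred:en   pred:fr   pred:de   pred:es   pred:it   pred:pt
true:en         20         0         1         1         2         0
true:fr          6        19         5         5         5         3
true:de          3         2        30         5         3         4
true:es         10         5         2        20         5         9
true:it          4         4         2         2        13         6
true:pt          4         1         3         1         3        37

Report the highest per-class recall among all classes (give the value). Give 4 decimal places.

0.8333

Per-class recall (TP/(TP+FN)):
  en: TP=20, FN=0+1+1+2+0=4 → 20/24 = 0.83333
  fr: TP=19, FN=6+5+5+5+3=24 → 19/43 = 0.44186
  de: TP=30, FN=3+2+5+3+4=17 → 30/47 = 0.63830
  es: TP=20, FN=10+5+2+5+9=31 → 20/51 = 0.39216
  it: TP=13, FN=4+4+2+2+6=18 → 13/31 = 0.41935
  pt: TP=37, FN=4+1+3+1+3=12 → 37/49 = 0.75510
Highest is class 'en' with recall = 0.8333.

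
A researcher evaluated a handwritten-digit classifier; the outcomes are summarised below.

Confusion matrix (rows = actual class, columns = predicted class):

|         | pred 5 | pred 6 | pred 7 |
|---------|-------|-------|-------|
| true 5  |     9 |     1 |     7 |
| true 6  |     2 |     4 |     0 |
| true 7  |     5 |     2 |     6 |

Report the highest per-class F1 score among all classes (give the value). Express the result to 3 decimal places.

0.615

Per-class F1 score (2·TP/(2·TP+FP+FN)):
  5: TP=9, FP=2+5=7, FN=1+7=8 → 18/33 = 0.5455
  6: TP=4, FP=1+2=3, FN=2+0=2 → 8/13 = 0.6154
  7: TP=6, FP=7+0=7, FN=5+2=7 → 12/26 = 0.4615
Highest is class '6' with F1 score = 0.615.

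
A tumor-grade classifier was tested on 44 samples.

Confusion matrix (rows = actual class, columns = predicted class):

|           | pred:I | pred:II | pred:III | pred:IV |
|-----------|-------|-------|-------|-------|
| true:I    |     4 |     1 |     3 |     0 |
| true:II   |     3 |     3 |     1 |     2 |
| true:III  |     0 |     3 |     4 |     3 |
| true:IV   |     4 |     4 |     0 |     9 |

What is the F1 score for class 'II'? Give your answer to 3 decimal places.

0.300

Take TP from the diagonal, FP from the rest of the 'II' prediction marginal, FN from the rest of the 'II' actual marginal.
F1 score = 2·TP/(2·TP+FP+FN).
II: TP=3, FP=1+3+4=8, FN=3+1+2=6 → 6/20 = 0.3000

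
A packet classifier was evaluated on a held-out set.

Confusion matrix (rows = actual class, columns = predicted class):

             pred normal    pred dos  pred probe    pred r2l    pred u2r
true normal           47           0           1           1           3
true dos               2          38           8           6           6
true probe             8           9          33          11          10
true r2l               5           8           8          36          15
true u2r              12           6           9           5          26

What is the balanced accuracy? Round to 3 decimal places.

0.590

Balanced accuracy = mean of per-class recall.
  normal: recall = 47/52 = 0.9038
  dos: recall = 38/60 = 0.6333
  probe: recall = 33/71 = 0.4648
  r2l: recall = 36/72 = 0.5000
  u2r: recall = 26/58 = 0.4483
Mean = (0.9038 + 0.6333 + 0.4648 + 0.5000 + 0.4483) / 5 = 0.590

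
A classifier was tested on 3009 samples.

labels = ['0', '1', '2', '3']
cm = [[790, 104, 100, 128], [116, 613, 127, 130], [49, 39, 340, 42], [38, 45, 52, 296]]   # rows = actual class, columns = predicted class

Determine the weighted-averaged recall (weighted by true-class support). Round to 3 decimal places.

Per-class recall (TP/(TP+FN)):
  0: TP=790, FN=104+100+128=332 → 790/1122 = 0.7041
  1: TP=613, FN=116+127+130=373 → 613/986 = 0.6217
  2: TP=340, FN=49+39+42=130 → 340/470 = 0.7234
  3: TP=296, FN=38+45+52=135 → 296/431 = 0.6868
Weighted-recall = Σ (supportᵢ/N)·recallᵢ with N=3009: (1122/3009)·0.7041 + (986/3009)·0.6217 + (470/3009)·0.7234 + (431/3009)·0.6868 = 0.678

0.678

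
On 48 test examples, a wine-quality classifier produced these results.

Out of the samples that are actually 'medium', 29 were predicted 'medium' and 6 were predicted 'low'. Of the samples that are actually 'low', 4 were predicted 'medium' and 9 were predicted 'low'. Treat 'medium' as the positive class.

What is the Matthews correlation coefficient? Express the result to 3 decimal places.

MCC = (TP·TN − FP·FN) / √((TP+FP)(TP+FN)(TN+FP)(TN+FN))
Numerator = 29·9 − 4·6 = 237
Denominator = √(33·35·13·15) = √225225 = 474.5788
MCC = 237 / 474.5788 = 0.499

0.499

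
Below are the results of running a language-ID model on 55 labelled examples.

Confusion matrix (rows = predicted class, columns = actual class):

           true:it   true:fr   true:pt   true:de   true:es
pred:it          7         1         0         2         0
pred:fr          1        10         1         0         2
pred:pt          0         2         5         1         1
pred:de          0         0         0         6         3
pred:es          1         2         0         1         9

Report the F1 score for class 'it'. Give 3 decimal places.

Treat 'it' as positive and all other classes as negative.
F1 score = 2·TP/(2·TP+FP+FN).
it: TP=7, FP=1+0+2+0=3, FN=1+0+0+1=2 → 14/19 = 0.7368

0.737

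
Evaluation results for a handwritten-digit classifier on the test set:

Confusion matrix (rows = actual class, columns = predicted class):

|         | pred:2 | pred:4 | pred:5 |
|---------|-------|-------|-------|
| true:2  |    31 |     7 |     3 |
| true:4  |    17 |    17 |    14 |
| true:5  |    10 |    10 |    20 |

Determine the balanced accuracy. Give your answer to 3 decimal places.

0.537

Balanced accuracy = mean of per-class recall.
  2: recall = 31/41 = 0.7561
  4: recall = 17/48 = 0.3542
  5: recall = 20/40 = 0.5000
Mean = (0.7561 + 0.3542 + 0.5000) / 3 = 0.537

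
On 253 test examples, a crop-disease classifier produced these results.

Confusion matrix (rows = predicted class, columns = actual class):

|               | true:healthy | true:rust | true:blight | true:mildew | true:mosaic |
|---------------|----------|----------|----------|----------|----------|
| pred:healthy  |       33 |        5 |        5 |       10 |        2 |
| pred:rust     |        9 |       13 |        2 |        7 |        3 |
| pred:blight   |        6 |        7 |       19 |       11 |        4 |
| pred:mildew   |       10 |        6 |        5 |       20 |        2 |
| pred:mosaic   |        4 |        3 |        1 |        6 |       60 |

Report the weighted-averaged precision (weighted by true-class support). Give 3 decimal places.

0.576

Per-class precision (TP/(TP+FP)):
  healthy: TP=33, FP=5+5+10+2=22 → 33/55 = 0.6000
  rust: TP=13, FP=9+2+7+3=21 → 13/34 = 0.3824
  blight: TP=19, FP=6+7+11+4=28 → 19/47 = 0.4043
  mildew: TP=20, FP=10+6+5+2=23 → 20/43 = 0.4651
  mosaic: TP=60, FP=4+3+1+6=14 → 60/74 = 0.8108
Weighted-precision = Σ (supportᵢ/N)·precisionᵢ with N=253: (62/253)·0.6000 + (34/253)·0.3824 + (32/253)·0.4043 + (54/253)·0.4651 + (71/253)·0.8108 = 0.576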